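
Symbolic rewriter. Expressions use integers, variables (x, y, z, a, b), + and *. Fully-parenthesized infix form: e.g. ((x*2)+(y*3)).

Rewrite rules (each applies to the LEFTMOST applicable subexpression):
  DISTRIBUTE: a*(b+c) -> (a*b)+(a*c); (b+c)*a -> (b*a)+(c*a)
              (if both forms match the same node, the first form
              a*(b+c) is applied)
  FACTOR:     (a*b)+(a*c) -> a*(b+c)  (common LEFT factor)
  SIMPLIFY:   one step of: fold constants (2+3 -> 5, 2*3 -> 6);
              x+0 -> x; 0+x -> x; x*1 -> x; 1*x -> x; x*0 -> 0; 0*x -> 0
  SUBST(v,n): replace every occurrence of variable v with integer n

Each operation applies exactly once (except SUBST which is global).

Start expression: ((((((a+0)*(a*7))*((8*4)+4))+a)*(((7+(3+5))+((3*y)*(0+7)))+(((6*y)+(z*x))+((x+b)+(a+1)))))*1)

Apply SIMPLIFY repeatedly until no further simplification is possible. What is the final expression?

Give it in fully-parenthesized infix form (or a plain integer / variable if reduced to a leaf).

Start: ((((((a+0)*(a*7))*((8*4)+4))+a)*(((7+(3+5))+((3*y)*(0+7)))+(((6*y)+(z*x))+((x+b)+(a+1)))))*1)
Step 1: at root: ((((((a+0)*(a*7))*((8*4)+4))+a)*(((7+(3+5))+((3*y)*(0+7)))+(((6*y)+(z*x))+((x+b)+(a+1)))))*1) -> (((((a+0)*(a*7))*((8*4)+4))+a)*(((7+(3+5))+((3*y)*(0+7)))+(((6*y)+(z*x))+((x+b)+(a+1))))); overall: ((((((a+0)*(a*7))*((8*4)+4))+a)*(((7+(3+5))+((3*y)*(0+7)))+(((6*y)+(z*x))+((x+b)+(a+1)))))*1) -> (((((a+0)*(a*7))*((8*4)+4))+a)*(((7+(3+5))+((3*y)*(0+7)))+(((6*y)+(z*x))+((x+b)+(a+1)))))
Step 2: at LLLL: (a+0) -> a; overall: (((((a+0)*(a*7))*((8*4)+4))+a)*(((7+(3+5))+((3*y)*(0+7)))+(((6*y)+(z*x))+((x+b)+(a+1))))) -> ((((a*(a*7))*((8*4)+4))+a)*(((7+(3+5))+((3*y)*(0+7)))+(((6*y)+(z*x))+((x+b)+(a+1)))))
Step 3: at LLRL: (8*4) -> 32; overall: ((((a*(a*7))*((8*4)+4))+a)*(((7+(3+5))+((3*y)*(0+7)))+(((6*y)+(z*x))+((x+b)+(a+1))))) -> ((((a*(a*7))*(32+4))+a)*(((7+(3+5))+((3*y)*(0+7)))+(((6*y)+(z*x))+((x+b)+(a+1)))))
Step 4: at LLR: (32+4) -> 36; overall: ((((a*(a*7))*(32+4))+a)*(((7+(3+5))+((3*y)*(0+7)))+(((6*y)+(z*x))+((x+b)+(a+1))))) -> ((((a*(a*7))*36)+a)*(((7+(3+5))+((3*y)*(0+7)))+(((6*y)+(z*x))+((x+b)+(a+1)))))
Step 5: at RLLR: (3+5) -> 8; overall: ((((a*(a*7))*36)+a)*(((7+(3+5))+((3*y)*(0+7)))+(((6*y)+(z*x))+((x+b)+(a+1))))) -> ((((a*(a*7))*36)+a)*(((7+8)+((3*y)*(0+7)))+(((6*y)+(z*x))+((x+b)+(a+1)))))
Step 6: at RLL: (7+8) -> 15; overall: ((((a*(a*7))*36)+a)*(((7+8)+((3*y)*(0+7)))+(((6*y)+(z*x))+((x+b)+(a+1))))) -> ((((a*(a*7))*36)+a)*((15+((3*y)*(0+7)))+(((6*y)+(z*x))+((x+b)+(a+1)))))
Step 7: at RLRR: (0+7) -> 7; overall: ((((a*(a*7))*36)+a)*((15+((3*y)*(0+7)))+(((6*y)+(z*x))+((x+b)+(a+1))))) -> ((((a*(a*7))*36)+a)*((15+((3*y)*7))+(((6*y)+(z*x))+((x+b)+(a+1)))))
Fixed point: ((((a*(a*7))*36)+a)*((15+((3*y)*7))+(((6*y)+(z*x))+((x+b)+(a+1)))))

Answer: ((((a*(a*7))*36)+a)*((15+((3*y)*7))+(((6*y)+(z*x))+((x+b)+(a+1)))))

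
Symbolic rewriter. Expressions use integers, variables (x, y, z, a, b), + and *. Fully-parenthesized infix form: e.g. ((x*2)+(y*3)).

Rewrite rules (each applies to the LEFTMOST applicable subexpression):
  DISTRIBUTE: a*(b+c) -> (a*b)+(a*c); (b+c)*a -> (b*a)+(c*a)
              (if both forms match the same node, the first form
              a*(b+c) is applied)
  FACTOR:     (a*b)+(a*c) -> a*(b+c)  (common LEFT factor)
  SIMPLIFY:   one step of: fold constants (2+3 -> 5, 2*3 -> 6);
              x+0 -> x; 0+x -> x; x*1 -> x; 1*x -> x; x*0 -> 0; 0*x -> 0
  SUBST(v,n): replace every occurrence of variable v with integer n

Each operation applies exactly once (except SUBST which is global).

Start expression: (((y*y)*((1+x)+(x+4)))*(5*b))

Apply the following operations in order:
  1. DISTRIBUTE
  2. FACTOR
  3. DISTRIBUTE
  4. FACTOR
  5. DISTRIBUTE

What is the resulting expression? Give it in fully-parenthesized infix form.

Start: (((y*y)*((1+x)+(x+4)))*(5*b))
Apply DISTRIBUTE at L (target: ((y*y)*((1+x)+(x+4)))): (((y*y)*((1+x)+(x+4)))*(5*b)) -> ((((y*y)*(1+x))+((y*y)*(x+4)))*(5*b))
Apply FACTOR at L (target: (((y*y)*(1+x))+((y*y)*(x+4)))): ((((y*y)*(1+x))+((y*y)*(x+4)))*(5*b)) -> (((y*y)*((1+x)+(x+4)))*(5*b))
Apply DISTRIBUTE at L (target: ((y*y)*((1+x)+(x+4)))): (((y*y)*((1+x)+(x+4)))*(5*b)) -> ((((y*y)*(1+x))+((y*y)*(x+4)))*(5*b))
Apply FACTOR at L (target: (((y*y)*(1+x))+((y*y)*(x+4)))): ((((y*y)*(1+x))+((y*y)*(x+4)))*(5*b)) -> (((y*y)*((1+x)+(x+4)))*(5*b))
Apply DISTRIBUTE at L (target: ((y*y)*((1+x)+(x+4)))): (((y*y)*((1+x)+(x+4)))*(5*b)) -> ((((y*y)*(1+x))+((y*y)*(x+4)))*(5*b))

Answer: ((((y*y)*(1+x))+((y*y)*(x+4)))*(5*b))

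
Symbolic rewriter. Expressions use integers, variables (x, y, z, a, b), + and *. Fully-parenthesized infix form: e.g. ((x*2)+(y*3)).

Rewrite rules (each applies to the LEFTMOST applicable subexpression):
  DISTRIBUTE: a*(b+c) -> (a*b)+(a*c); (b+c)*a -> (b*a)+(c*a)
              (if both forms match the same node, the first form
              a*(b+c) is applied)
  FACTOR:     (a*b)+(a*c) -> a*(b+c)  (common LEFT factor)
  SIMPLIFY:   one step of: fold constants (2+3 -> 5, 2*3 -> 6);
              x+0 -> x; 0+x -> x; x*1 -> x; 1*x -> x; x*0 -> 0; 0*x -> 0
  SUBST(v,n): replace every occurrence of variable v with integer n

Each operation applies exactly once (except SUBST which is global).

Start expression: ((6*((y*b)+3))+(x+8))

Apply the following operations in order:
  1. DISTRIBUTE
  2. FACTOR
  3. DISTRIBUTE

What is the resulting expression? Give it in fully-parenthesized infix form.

Start: ((6*((y*b)+3))+(x+8))
Apply DISTRIBUTE at L (target: (6*((y*b)+3))): ((6*((y*b)+3))+(x+8)) -> (((6*(y*b))+(6*3))+(x+8))
Apply FACTOR at L (target: ((6*(y*b))+(6*3))): (((6*(y*b))+(6*3))+(x+8)) -> ((6*((y*b)+3))+(x+8))
Apply DISTRIBUTE at L (target: (6*((y*b)+3))): ((6*((y*b)+3))+(x+8)) -> (((6*(y*b))+(6*3))+(x+8))

Answer: (((6*(y*b))+(6*3))+(x+8))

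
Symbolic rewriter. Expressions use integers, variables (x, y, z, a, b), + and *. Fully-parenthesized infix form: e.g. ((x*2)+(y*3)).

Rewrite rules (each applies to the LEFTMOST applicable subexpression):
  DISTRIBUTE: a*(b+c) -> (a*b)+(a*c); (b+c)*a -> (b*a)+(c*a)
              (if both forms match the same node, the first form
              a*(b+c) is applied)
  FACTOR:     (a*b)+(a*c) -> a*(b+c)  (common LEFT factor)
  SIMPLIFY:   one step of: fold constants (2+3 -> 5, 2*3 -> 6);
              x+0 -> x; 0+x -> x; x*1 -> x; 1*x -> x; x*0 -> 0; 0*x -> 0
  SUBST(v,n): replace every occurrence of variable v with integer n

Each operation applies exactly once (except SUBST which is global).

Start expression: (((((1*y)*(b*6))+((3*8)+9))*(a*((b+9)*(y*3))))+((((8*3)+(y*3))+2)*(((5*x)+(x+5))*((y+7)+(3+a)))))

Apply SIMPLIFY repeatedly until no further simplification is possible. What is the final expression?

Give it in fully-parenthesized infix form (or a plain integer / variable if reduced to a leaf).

Answer: ((((y*(b*6))+33)*(a*((b+9)*(y*3))))+(((24+(y*3))+2)*(((5*x)+(x+5))*((y+7)+(3+a)))))

Derivation:
Start: (((((1*y)*(b*6))+((3*8)+9))*(a*((b+9)*(y*3))))+((((8*3)+(y*3))+2)*(((5*x)+(x+5))*((y+7)+(3+a)))))
Step 1: at LLLL: (1*y) -> y; overall: (((((1*y)*(b*6))+((3*8)+9))*(a*((b+9)*(y*3))))+((((8*3)+(y*3))+2)*(((5*x)+(x+5))*((y+7)+(3+a))))) -> ((((y*(b*6))+((3*8)+9))*(a*((b+9)*(y*3))))+((((8*3)+(y*3))+2)*(((5*x)+(x+5))*((y+7)+(3+a)))))
Step 2: at LLRL: (3*8) -> 24; overall: ((((y*(b*6))+((3*8)+9))*(a*((b+9)*(y*3))))+((((8*3)+(y*3))+2)*(((5*x)+(x+5))*((y+7)+(3+a))))) -> ((((y*(b*6))+(24+9))*(a*((b+9)*(y*3))))+((((8*3)+(y*3))+2)*(((5*x)+(x+5))*((y+7)+(3+a)))))
Step 3: at LLR: (24+9) -> 33; overall: ((((y*(b*6))+(24+9))*(a*((b+9)*(y*3))))+((((8*3)+(y*3))+2)*(((5*x)+(x+5))*((y+7)+(3+a))))) -> ((((y*(b*6))+33)*(a*((b+9)*(y*3))))+((((8*3)+(y*3))+2)*(((5*x)+(x+5))*((y+7)+(3+a)))))
Step 4: at RLLL: (8*3) -> 24; overall: ((((y*(b*6))+33)*(a*((b+9)*(y*3))))+((((8*3)+(y*3))+2)*(((5*x)+(x+5))*((y+7)+(3+a))))) -> ((((y*(b*6))+33)*(a*((b+9)*(y*3))))+(((24+(y*3))+2)*(((5*x)+(x+5))*((y+7)+(3+a)))))
Fixed point: ((((y*(b*6))+33)*(a*((b+9)*(y*3))))+(((24+(y*3))+2)*(((5*x)+(x+5))*((y+7)+(3+a)))))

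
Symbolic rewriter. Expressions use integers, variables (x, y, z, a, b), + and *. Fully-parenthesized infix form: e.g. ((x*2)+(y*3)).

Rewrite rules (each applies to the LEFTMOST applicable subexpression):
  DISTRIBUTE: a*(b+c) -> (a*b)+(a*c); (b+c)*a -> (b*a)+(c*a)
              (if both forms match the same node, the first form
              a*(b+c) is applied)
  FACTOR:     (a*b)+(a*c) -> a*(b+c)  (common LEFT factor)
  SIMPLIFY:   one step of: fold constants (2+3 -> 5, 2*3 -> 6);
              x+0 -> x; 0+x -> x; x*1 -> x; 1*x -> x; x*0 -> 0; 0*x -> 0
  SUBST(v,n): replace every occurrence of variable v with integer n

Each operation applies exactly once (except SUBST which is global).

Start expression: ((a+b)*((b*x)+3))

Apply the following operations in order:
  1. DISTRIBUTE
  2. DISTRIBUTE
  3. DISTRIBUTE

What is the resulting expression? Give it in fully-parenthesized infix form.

Start: ((a+b)*((b*x)+3))
Apply DISTRIBUTE at root (target: ((a+b)*((b*x)+3))): ((a+b)*((b*x)+3)) -> (((a+b)*(b*x))+((a+b)*3))
Apply DISTRIBUTE at L (target: ((a+b)*(b*x))): (((a+b)*(b*x))+((a+b)*3)) -> (((a*(b*x))+(b*(b*x)))+((a+b)*3))
Apply DISTRIBUTE at R (target: ((a+b)*3)): (((a*(b*x))+(b*(b*x)))+((a+b)*3)) -> (((a*(b*x))+(b*(b*x)))+((a*3)+(b*3)))

Answer: (((a*(b*x))+(b*(b*x)))+((a*3)+(b*3)))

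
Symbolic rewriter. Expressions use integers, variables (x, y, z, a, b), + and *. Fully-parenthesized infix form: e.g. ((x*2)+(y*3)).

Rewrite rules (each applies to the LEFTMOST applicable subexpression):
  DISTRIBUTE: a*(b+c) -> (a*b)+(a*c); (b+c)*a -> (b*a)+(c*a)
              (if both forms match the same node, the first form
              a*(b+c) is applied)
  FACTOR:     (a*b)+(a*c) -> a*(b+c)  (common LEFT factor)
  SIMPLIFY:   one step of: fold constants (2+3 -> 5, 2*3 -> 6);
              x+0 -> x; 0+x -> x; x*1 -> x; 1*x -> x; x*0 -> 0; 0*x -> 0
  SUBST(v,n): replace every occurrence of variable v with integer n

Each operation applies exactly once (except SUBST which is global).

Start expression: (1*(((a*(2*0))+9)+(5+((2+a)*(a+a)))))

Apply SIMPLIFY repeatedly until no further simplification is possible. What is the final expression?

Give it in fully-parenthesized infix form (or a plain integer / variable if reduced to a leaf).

Answer: (9+(5+((2+a)*(a+a))))

Derivation:
Start: (1*(((a*(2*0))+9)+(5+((2+a)*(a+a)))))
Step 1: at root: (1*(((a*(2*0))+9)+(5+((2+a)*(a+a))))) -> (((a*(2*0))+9)+(5+((2+a)*(a+a)))); overall: (1*(((a*(2*0))+9)+(5+((2+a)*(a+a))))) -> (((a*(2*0))+9)+(5+((2+a)*(a+a))))
Step 2: at LLR: (2*0) -> 0; overall: (((a*(2*0))+9)+(5+((2+a)*(a+a)))) -> (((a*0)+9)+(5+((2+a)*(a+a))))
Step 3: at LL: (a*0) -> 0; overall: (((a*0)+9)+(5+((2+a)*(a+a)))) -> ((0+9)+(5+((2+a)*(a+a))))
Step 4: at L: (0+9) -> 9; overall: ((0+9)+(5+((2+a)*(a+a)))) -> (9+(5+((2+a)*(a+a))))
Fixed point: (9+(5+((2+a)*(a+a))))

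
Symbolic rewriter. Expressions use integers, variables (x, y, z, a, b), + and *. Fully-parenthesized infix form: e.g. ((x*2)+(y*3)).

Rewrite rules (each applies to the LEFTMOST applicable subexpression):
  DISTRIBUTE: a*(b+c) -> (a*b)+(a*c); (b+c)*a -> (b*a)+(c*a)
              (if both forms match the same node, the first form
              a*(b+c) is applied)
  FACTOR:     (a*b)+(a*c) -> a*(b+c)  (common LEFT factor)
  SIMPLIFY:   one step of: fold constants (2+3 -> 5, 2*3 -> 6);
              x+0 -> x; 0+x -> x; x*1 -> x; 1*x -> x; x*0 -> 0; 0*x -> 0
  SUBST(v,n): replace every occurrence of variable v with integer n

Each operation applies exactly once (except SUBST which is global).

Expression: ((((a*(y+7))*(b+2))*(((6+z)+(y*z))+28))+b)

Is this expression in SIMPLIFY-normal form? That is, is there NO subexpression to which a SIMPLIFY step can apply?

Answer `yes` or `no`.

Answer: yes

Derivation:
Expression: ((((a*(y+7))*(b+2))*(((6+z)+(y*z))+28))+b)
Scanning for simplifiable subexpressions (pre-order)...
  at root: ((((a*(y+7))*(b+2))*(((6+z)+(y*z))+28))+b) (not simplifiable)
  at L: (((a*(y+7))*(b+2))*(((6+z)+(y*z))+28)) (not simplifiable)
  at LL: ((a*(y+7))*(b+2)) (not simplifiable)
  at LLL: (a*(y+7)) (not simplifiable)
  at LLLR: (y+7) (not simplifiable)
  at LLR: (b+2) (not simplifiable)
  at LR: (((6+z)+(y*z))+28) (not simplifiable)
  at LRL: ((6+z)+(y*z)) (not simplifiable)
  at LRLL: (6+z) (not simplifiable)
  at LRLR: (y*z) (not simplifiable)
Result: no simplifiable subexpression found -> normal form.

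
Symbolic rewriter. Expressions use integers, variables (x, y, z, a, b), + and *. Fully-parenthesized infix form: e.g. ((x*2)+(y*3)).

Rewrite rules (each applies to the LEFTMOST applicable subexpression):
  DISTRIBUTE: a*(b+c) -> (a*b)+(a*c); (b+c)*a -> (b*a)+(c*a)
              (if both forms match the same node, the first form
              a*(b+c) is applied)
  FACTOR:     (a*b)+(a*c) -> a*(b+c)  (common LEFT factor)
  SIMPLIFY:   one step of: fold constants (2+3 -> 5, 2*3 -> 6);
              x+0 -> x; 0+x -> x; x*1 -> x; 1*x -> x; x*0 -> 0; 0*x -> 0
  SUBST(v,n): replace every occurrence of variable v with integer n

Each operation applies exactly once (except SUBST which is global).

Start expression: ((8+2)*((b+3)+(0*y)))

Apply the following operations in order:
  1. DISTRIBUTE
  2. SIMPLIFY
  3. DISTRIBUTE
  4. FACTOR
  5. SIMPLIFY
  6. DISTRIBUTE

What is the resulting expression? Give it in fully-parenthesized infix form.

Start: ((8+2)*((b+3)+(0*y)))
Apply DISTRIBUTE at root (target: ((8+2)*((b+3)+(0*y)))): ((8+2)*((b+3)+(0*y))) -> (((8+2)*(b+3))+((8+2)*(0*y)))
Apply SIMPLIFY at LL (target: (8+2)): (((8+2)*(b+3))+((8+2)*(0*y))) -> ((10*(b+3))+((8+2)*(0*y)))
Apply DISTRIBUTE at L (target: (10*(b+3))): ((10*(b+3))+((8+2)*(0*y))) -> (((10*b)+(10*3))+((8+2)*(0*y)))
Apply FACTOR at L (target: ((10*b)+(10*3))): (((10*b)+(10*3))+((8+2)*(0*y))) -> ((10*(b+3))+((8+2)*(0*y)))
Apply SIMPLIFY at RL (target: (8+2)): ((10*(b+3))+((8+2)*(0*y))) -> ((10*(b+3))+(10*(0*y)))
Apply DISTRIBUTE at L (target: (10*(b+3))): ((10*(b+3))+(10*(0*y))) -> (((10*b)+(10*3))+(10*(0*y)))

Answer: (((10*b)+(10*3))+(10*(0*y)))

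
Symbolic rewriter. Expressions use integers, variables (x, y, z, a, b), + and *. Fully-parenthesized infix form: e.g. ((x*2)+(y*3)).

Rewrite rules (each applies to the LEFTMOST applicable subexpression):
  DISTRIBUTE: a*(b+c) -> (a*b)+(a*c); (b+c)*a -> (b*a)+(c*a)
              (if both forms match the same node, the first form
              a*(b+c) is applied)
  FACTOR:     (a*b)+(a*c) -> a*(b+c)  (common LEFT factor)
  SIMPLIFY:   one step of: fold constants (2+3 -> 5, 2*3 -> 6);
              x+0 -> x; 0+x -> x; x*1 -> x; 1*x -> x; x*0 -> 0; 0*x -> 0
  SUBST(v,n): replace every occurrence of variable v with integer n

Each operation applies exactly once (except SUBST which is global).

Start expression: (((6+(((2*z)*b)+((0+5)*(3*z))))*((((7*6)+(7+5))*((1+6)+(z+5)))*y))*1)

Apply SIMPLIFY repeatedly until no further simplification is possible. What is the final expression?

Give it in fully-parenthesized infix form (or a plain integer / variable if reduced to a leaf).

Answer: ((6+(((2*z)*b)+(5*(3*z))))*((54*(7+(z+5)))*y))

Derivation:
Start: (((6+(((2*z)*b)+((0+5)*(3*z))))*((((7*6)+(7+5))*((1+6)+(z+5)))*y))*1)
Step 1: at root: (((6+(((2*z)*b)+((0+5)*(3*z))))*((((7*6)+(7+5))*((1+6)+(z+5)))*y))*1) -> ((6+(((2*z)*b)+((0+5)*(3*z))))*((((7*6)+(7+5))*((1+6)+(z+5)))*y)); overall: (((6+(((2*z)*b)+((0+5)*(3*z))))*((((7*6)+(7+5))*((1+6)+(z+5)))*y))*1) -> ((6+(((2*z)*b)+((0+5)*(3*z))))*((((7*6)+(7+5))*((1+6)+(z+5)))*y))
Step 2: at LRRL: (0+5) -> 5; overall: ((6+(((2*z)*b)+((0+5)*(3*z))))*((((7*6)+(7+5))*((1+6)+(z+5)))*y)) -> ((6+(((2*z)*b)+(5*(3*z))))*((((7*6)+(7+5))*((1+6)+(z+5)))*y))
Step 3: at RLLL: (7*6) -> 42; overall: ((6+(((2*z)*b)+(5*(3*z))))*((((7*6)+(7+5))*((1+6)+(z+5)))*y)) -> ((6+(((2*z)*b)+(5*(3*z))))*(((42+(7+5))*((1+6)+(z+5)))*y))
Step 4: at RLLR: (7+5) -> 12; overall: ((6+(((2*z)*b)+(5*(3*z))))*(((42+(7+5))*((1+6)+(z+5)))*y)) -> ((6+(((2*z)*b)+(5*(3*z))))*(((42+12)*((1+6)+(z+5)))*y))
Step 5: at RLL: (42+12) -> 54; overall: ((6+(((2*z)*b)+(5*(3*z))))*(((42+12)*((1+6)+(z+5)))*y)) -> ((6+(((2*z)*b)+(5*(3*z))))*((54*((1+6)+(z+5)))*y))
Step 6: at RLRL: (1+6) -> 7; overall: ((6+(((2*z)*b)+(5*(3*z))))*((54*((1+6)+(z+5)))*y)) -> ((6+(((2*z)*b)+(5*(3*z))))*((54*(7+(z+5)))*y))
Fixed point: ((6+(((2*z)*b)+(5*(3*z))))*((54*(7+(z+5)))*y))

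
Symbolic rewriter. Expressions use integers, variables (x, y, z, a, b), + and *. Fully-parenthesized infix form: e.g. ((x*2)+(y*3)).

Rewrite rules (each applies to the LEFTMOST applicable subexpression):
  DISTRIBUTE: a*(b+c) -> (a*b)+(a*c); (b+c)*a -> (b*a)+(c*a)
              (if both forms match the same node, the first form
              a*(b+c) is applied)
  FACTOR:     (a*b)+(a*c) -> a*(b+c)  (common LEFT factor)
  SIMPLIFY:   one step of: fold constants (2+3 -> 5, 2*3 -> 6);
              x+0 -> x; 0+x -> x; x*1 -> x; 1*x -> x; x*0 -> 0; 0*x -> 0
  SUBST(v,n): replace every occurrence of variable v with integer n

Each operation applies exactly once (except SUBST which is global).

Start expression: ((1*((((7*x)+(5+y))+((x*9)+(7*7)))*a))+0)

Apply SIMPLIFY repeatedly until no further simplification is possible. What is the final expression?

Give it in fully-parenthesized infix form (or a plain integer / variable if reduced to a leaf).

Answer: ((((7*x)+(5+y))+((x*9)+49))*a)

Derivation:
Start: ((1*((((7*x)+(5+y))+((x*9)+(7*7)))*a))+0)
Step 1: at root: ((1*((((7*x)+(5+y))+((x*9)+(7*7)))*a))+0) -> (1*((((7*x)+(5+y))+((x*9)+(7*7)))*a)); overall: ((1*((((7*x)+(5+y))+((x*9)+(7*7)))*a))+0) -> (1*((((7*x)+(5+y))+((x*9)+(7*7)))*a))
Step 2: at root: (1*((((7*x)+(5+y))+((x*9)+(7*7)))*a)) -> ((((7*x)+(5+y))+((x*9)+(7*7)))*a); overall: (1*((((7*x)+(5+y))+((x*9)+(7*7)))*a)) -> ((((7*x)+(5+y))+((x*9)+(7*7)))*a)
Step 3: at LRR: (7*7) -> 49; overall: ((((7*x)+(5+y))+((x*9)+(7*7)))*a) -> ((((7*x)+(5+y))+((x*9)+49))*a)
Fixed point: ((((7*x)+(5+y))+((x*9)+49))*a)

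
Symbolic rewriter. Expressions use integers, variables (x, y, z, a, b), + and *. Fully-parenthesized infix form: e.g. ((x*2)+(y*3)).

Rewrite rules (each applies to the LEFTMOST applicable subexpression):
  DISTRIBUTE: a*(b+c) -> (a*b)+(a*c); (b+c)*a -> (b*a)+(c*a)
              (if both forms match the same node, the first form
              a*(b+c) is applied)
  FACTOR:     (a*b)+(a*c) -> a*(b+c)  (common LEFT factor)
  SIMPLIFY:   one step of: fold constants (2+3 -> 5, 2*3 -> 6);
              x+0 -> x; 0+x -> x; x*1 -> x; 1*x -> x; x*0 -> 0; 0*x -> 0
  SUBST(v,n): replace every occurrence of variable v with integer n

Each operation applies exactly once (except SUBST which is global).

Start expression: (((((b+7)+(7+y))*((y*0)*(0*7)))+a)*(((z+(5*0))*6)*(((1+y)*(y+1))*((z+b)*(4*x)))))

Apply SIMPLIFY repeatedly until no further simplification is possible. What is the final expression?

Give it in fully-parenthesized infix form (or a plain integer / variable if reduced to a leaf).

Start: (((((b+7)+(7+y))*((y*0)*(0*7)))+a)*(((z+(5*0))*6)*(((1+y)*(y+1))*((z+b)*(4*x)))))
Step 1: at LLRL: (y*0) -> 0; overall: (((((b+7)+(7+y))*((y*0)*(0*7)))+a)*(((z+(5*0))*6)*(((1+y)*(y+1))*((z+b)*(4*x))))) -> (((((b+7)+(7+y))*(0*(0*7)))+a)*(((z+(5*0))*6)*(((1+y)*(y+1))*((z+b)*(4*x)))))
Step 2: at LLR: (0*(0*7)) -> 0; overall: (((((b+7)+(7+y))*(0*(0*7)))+a)*(((z+(5*0))*6)*(((1+y)*(y+1))*((z+b)*(4*x))))) -> (((((b+7)+(7+y))*0)+a)*(((z+(5*0))*6)*(((1+y)*(y+1))*((z+b)*(4*x)))))
Step 3: at LL: (((b+7)+(7+y))*0) -> 0; overall: (((((b+7)+(7+y))*0)+a)*(((z+(5*0))*6)*(((1+y)*(y+1))*((z+b)*(4*x))))) -> ((0+a)*(((z+(5*0))*6)*(((1+y)*(y+1))*((z+b)*(4*x)))))
Step 4: at L: (0+a) -> a; overall: ((0+a)*(((z+(5*0))*6)*(((1+y)*(y+1))*((z+b)*(4*x))))) -> (a*(((z+(5*0))*6)*(((1+y)*(y+1))*((z+b)*(4*x)))))
Step 5: at RLLR: (5*0) -> 0; overall: (a*(((z+(5*0))*6)*(((1+y)*(y+1))*((z+b)*(4*x))))) -> (a*(((z+0)*6)*(((1+y)*(y+1))*((z+b)*(4*x)))))
Step 6: at RLL: (z+0) -> z; overall: (a*(((z+0)*6)*(((1+y)*(y+1))*((z+b)*(4*x))))) -> (a*((z*6)*(((1+y)*(y+1))*((z+b)*(4*x)))))
Fixed point: (a*((z*6)*(((1+y)*(y+1))*((z+b)*(4*x)))))

Answer: (a*((z*6)*(((1+y)*(y+1))*((z+b)*(4*x)))))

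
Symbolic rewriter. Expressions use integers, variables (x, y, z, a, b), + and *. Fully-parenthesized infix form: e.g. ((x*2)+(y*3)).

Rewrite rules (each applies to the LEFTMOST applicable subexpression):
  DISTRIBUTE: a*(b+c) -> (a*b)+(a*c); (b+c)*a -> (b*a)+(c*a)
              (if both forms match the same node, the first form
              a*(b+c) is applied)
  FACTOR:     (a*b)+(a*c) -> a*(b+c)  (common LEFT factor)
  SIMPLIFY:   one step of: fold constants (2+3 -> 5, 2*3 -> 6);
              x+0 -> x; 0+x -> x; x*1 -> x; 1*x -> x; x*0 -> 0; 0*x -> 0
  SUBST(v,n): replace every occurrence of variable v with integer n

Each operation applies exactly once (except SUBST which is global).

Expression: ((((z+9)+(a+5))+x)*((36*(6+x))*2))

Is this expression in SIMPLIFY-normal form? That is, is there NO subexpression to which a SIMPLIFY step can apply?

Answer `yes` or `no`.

Answer: yes

Derivation:
Expression: ((((z+9)+(a+5))+x)*((36*(6+x))*2))
Scanning for simplifiable subexpressions (pre-order)...
  at root: ((((z+9)+(a+5))+x)*((36*(6+x))*2)) (not simplifiable)
  at L: (((z+9)+(a+5))+x) (not simplifiable)
  at LL: ((z+9)+(a+5)) (not simplifiable)
  at LLL: (z+9) (not simplifiable)
  at LLR: (a+5) (not simplifiable)
  at R: ((36*(6+x))*2) (not simplifiable)
  at RL: (36*(6+x)) (not simplifiable)
  at RLR: (6+x) (not simplifiable)
Result: no simplifiable subexpression found -> normal form.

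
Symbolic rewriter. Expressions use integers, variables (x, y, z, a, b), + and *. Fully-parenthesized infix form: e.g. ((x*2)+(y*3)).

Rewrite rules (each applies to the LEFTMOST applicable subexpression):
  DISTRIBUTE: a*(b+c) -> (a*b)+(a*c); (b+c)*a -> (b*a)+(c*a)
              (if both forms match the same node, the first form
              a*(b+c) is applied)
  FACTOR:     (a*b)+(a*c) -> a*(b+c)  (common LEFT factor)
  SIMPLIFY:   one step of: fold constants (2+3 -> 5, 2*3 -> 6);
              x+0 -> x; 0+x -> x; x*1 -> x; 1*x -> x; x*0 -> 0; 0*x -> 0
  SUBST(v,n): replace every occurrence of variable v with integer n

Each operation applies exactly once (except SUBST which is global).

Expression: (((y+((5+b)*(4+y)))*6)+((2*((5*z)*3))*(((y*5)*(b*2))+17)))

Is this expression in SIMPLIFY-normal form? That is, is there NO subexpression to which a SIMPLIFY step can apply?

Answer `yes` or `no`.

Answer: yes

Derivation:
Expression: (((y+((5+b)*(4+y)))*6)+((2*((5*z)*3))*(((y*5)*(b*2))+17)))
Scanning for simplifiable subexpressions (pre-order)...
  at root: (((y+((5+b)*(4+y)))*6)+((2*((5*z)*3))*(((y*5)*(b*2))+17))) (not simplifiable)
  at L: ((y+((5+b)*(4+y)))*6) (not simplifiable)
  at LL: (y+((5+b)*(4+y))) (not simplifiable)
  at LLR: ((5+b)*(4+y)) (not simplifiable)
  at LLRL: (5+b) (not simplifiable)
  at LLRR: (4+y) (not simplifiable)
  at R: ((2*((5*z)*3))*(((y*5)*(b*2))+17)) (not simplifiable)
  at RL: (2*((5*z)*3)) (not simplifiable)
  at RLR: ((5*z)*3) (not simplifiable)
  at RLRL: (5*z) (not simplifiable)
  at RR: (((y*5)*(b*2))+17) (not simplifiable)
  at RRL: ((y*5)*(b*2)) (not simplifiable)
  at RRLL: (y*5) (not simplifiable)
  at RRLR: (b*2) (not simplifiable)
Result: no simplifiable subexpression found -> normal form.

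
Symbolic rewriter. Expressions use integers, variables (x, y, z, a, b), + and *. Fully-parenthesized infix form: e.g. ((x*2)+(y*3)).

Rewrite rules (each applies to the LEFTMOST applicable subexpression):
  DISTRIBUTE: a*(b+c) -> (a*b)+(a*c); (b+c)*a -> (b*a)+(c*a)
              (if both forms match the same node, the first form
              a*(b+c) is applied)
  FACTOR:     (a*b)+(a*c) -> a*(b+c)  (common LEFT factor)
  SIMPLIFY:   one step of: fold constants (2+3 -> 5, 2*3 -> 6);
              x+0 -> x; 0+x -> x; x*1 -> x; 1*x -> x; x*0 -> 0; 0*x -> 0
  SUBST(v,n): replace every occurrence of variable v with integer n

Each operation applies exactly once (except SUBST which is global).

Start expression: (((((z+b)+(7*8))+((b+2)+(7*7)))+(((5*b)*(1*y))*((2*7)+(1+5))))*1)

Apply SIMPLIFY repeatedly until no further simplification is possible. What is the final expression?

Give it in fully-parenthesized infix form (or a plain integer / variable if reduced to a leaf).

Start: (((((z+b)+(7*8))+((b+2)+(7*7)))+(((5*b)*(1*y))*((2*7)+(1+5))))*1)
Step 1: at root: (((((z+b)+(7*8))+((b+2)+(7*7)))+(((5*b)*(1*y))*((2*7)+(1+5))))*1) -> ((((z+b)+(7*8))+((b+2)+(7*7)))+(((5*b)*(1*y))*((2*7)+(1+5)))); overall: (((((z+b)+(7*8))+((b+2)+(7*7)))+(((5*b)*(1*y))*((2*7)+(1+5))))*1) -> ((((z+b)+(7*8))+((b+2)+(7*7)))+(((5*b)*(1*y))*((2*7)+(1+5))))
Step 2: at LLR: (7*8) -> 56; overall: ((((z+b)+(7*8))+((b+2)+(7*7)))+(((5*b)*(1*y))*((2*7)+(1+5)))) -> ((((z+b)+56)+((b+2)+(7*7)))+(((5*b)*(1*y))*((2*7)+(1+5))))
Step 3: at LRR: (7*7) -> 49; overall: ((((z+b)+56)+((b+2)+(7*7)))+(((5*b)*(1*y))*((2*7)+(1+5)))) -> ((((z+b)+56)+((b+2)+49))+(((5*b)*(1*y))*((2*7)+(1+5))))
Step 4: at RLR: (1*y) -> y; overall: ((((z+b)+56)+((b+2)+49))+(((5*b)*(1*y))*((2*7)+(1+5)))) -> ((((z+b)+56)+((b+2)+49))+(((5*b)*y)*((2*7)+(1+5))))
Step 5: at RRL: (2*7) -> 14; overall: ((((z+b)+56)+((b+2)+49))+(((5*b)*y)*((2*7)+(1+5)))) -> ((((z+b)+56)+((b+2)+49))+(((5*b)*y)*(14+(1+5))))
Step 6: at RRR: (1+5) -> 6; overall: ((((z+b)+56)+((b+2)+49))+(((5*b)*y)*(14+(1+5)))) -> ((((z+b)+56)+((b+2)+49))+(((5*b)*y)*(14+6)))
Step 7: at RR: (14+6) -> 20; overall: ((((z+b)+56)+((b+2)+49))+(((5*b)*y)*(14+6))) -> ((((z+b)+56)+((b+2)+49))+(((5*b)*y)*20))
Fixed point: ((((z+b)+56)+((b+2)+49))+(((5*b)*y)*20))

Answer: ((((z+b)+56)+((b+2)+49))+(((5*b)*y)*20))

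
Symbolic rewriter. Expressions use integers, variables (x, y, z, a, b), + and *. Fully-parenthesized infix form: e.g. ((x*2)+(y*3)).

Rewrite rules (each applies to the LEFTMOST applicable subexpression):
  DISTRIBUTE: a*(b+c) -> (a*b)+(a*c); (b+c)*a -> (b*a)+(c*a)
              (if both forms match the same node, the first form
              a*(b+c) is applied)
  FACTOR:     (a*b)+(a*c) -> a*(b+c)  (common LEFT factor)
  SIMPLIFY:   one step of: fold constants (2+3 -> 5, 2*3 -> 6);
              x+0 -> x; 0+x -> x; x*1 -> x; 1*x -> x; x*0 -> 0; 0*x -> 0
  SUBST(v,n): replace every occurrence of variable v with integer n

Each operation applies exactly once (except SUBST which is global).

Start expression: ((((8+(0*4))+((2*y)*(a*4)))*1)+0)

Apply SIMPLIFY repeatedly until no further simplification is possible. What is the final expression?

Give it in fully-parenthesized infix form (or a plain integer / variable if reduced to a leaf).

Answer: (8+((2*y)*(a*4)))

Derivation:
Start: ((((8+(0*4))+((2*y)*(a*4)))*1)+0)
Step 1: at root: ((((8+(0*4))+((2*y)*(a*4)))*1)+0) -> (((8+(0*4))+((2*y)*(a*4)))*1); overall: ((((8+(0*4))+((2*y)*(a*4)))*1)+0) -> (((8+(0*4))+((2*y)*(a*4)))*1)
Step 2: at root: (((8+(0*4))+((2*y)*(a*4)))*1) -> ((8+(0*4))+((2*y)*(a*4))); overall: (((8+(0*4))+((2*y)*(a*4)))*1) -> ((8+(0*4))+((2*y)*(a*4)))
Step 3: at LR: (0*4) -> 0; overall: ((8+(0*4))+((2*y)*(a*4))) -> ((8+0)+((2*y)*(a*4)))
Step 4: at L: (8+0) -> 8; overall: ((8+0)+((2*y)*(a*4))) -> (8+((2*y)*(a*4)))
Fixed point: (8+((2*y)*(a*4)))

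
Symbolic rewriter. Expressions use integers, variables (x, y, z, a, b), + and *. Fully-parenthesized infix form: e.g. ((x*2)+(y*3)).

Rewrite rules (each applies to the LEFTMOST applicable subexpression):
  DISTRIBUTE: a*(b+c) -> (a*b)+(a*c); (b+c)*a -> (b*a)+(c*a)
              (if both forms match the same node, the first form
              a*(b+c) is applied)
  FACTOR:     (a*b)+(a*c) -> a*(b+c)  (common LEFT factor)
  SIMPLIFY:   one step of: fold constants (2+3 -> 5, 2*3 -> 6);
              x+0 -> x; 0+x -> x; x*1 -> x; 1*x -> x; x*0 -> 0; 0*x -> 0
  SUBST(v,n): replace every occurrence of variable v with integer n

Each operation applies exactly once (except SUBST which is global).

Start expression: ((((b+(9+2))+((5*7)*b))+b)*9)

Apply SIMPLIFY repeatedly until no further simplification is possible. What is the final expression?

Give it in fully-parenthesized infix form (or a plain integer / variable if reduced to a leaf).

Answer: ((((b+11)+(35*b))+b)*9)

Derivation:
Start: ((((b+(9+2))+((5*7)*b))+b)*9)
Step 1: at LLLR: (9+2) -> 11; overall: ((((b+(9+2))+((5*7)*b))+b)*9) -> ((((b+11)+((5*7)*b))+b)*9)
Step 2: at LLRL: (5*7) -> 35; overall: ((((b+11)+((5*7)*b))+b)*9) -> ((((b+11)+(35*b))+b)*9)
Fixed point: ((((b+11)+(35*b))+b)*9)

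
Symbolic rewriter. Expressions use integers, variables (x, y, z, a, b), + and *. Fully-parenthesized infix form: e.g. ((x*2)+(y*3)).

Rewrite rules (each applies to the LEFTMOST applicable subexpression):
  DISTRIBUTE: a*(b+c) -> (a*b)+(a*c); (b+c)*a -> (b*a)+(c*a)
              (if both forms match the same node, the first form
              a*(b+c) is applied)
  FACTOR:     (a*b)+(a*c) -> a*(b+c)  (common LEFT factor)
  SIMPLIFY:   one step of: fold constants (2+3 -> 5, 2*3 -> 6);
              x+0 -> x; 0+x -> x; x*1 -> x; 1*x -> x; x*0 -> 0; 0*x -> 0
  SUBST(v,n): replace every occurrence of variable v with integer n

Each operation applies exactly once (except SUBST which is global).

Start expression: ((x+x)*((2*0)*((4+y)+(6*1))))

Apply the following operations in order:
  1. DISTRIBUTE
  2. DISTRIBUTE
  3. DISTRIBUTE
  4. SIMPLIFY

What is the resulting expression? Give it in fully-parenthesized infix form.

Answer: (((x*(0*(4+y)))+(x*((2*0)*(6*1))))+(x*((2*0)*((4+y)+(6*1)))))

Derivation:
Start: ((x+x)*((2*0)*((4+y)+(6*1))))
Apply DISTRIBUTE at root (target: ((x+x)*((2*0)*((4+y)+(6*1))))): ((x+x)*((2*0)*((4+y)+(6*1)))) -> ((x*((2*0)*((4+y)+(6*1))))+(x*((2*0)*((4+y)+(6*1)))))
Apply DISTRIBUTE at LR (target: ((2*0)*((4+y)+(6*1)))): ((x*((2*0)*((4+y)+(6*1))))+(x*((2*0)*((4+y)+(6*1))))) -> ((x*(((2*0)*(4+y))+((2*0)*(6*1))))+(x*((2*0)*((4+y)+(6*1)))))
Apply DISTRIBUTE at L (target: (x*(((2*0)*(4+y))+((2*0)*(6*1))))): ((x*(((2*0)*(4+y))+((2*0)*(6*1))))+(x*((2*0)*((4+y)+(6*1))))) -> (((x*((2*0)*(4+y)))+(x*((2*0)*(6*1))))+(x*((2*0)*((4+y)+(6*1)))))
Apply SIMPLIFY at LLRL (target: (2*0)): (((x*((2*0)*(4+y)))+(x*((2*0)*(6*1))))+(x*((2*0)*((4+y)+(6*1))))) -> (((x*(0*(4+y)))+(x*((2*0)*(6*1))))+(x*((2*0)*((4+y)+(6*1)))))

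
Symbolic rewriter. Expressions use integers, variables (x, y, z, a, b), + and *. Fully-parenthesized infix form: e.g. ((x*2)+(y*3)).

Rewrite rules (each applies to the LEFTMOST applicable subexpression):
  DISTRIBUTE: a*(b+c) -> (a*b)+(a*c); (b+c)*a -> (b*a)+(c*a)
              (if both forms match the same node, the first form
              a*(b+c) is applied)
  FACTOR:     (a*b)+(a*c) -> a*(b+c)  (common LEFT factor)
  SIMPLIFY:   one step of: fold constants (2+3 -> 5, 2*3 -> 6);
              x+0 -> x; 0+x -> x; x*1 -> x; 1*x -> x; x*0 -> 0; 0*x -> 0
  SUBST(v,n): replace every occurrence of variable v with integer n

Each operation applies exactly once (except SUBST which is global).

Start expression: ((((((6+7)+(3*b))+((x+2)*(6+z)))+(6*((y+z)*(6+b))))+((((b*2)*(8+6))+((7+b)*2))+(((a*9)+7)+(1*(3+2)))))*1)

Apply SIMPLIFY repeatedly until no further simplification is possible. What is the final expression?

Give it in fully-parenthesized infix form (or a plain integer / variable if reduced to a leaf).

Answer: ((((13+(3*b))+((x+2)*(6+z)))+(6*((y+z)*(6+b))))+((((b*2)*14)+((7+b)*2))+(((a*9)+7)+5)))

Derivation:
Start: ((((((6+7)+(3*b))+((x+2)*(6+z)))+(6*((y+z)*(6+b))))+((((b*2)*(8+6))+((7+b)*2))+(((a*9)+7)+(1*(3+2)))))*1)
Step 1: at root: ((((((6+7)+(3*b))+((x+2)*(6+z)))+(6*((y+z)*(6+b))))+((((b*2)*(8+6))+((7+b)*2))+(((a*9)+7)+(1*(3+2)))))*1) -> (((((6+7)+(3*b))+((x+2)*(6+z)))+(6*((y+z)*(6+b))))+((((b*2)*(8+6))+((7+b)*2))+(((a*9)+7)+(1*(3+2))))); overall: ((((((6+7)+(3*b))+((x+2)*(6+z)))+(6*((y+z)*(6+b))))+((((b*2)*(8+6))+((7+b)*2))+(((a*9)+7)+(1*(3+2)))))*1) -> (((((6+7)+(3*b))+((x+2)*(6+z)))+(6*((y+z)*(6+b))))+((((b*2)*(8+6))+((7+b)*2))+(((a*9)+7)+(1*(3+2)))))
Step 2: at LLLL: (6+7) -> 13; overall: (((((6+7)+(3*b))+((x+2)*(6+z)))+(6*((y+z)*(6+b))))+((((b*2)*(8+6))+((7+b)*2))+(((a*9)+7)+(1*(3+2))))) -> ((((13+(3*b))+((x+2)*(6+z)))+(6*((y+z)*(6+b))))+((((b*2)*(8+6))+((7+b)*2))+(((a*9)+7)+(1*(3+2)))))
Step 3: at RLLR: (8+6) -> 14; overall: ((((13+(3*b))+((x+2)*(6+z)))+(6*((y+z)*(6+b))))+((((b*2)*(8+6))+((7+b)*2))+(((a*9)+7)+(1*(3+2))))) -> ((((13+(3*b))+((x+2)*(6+z)))+(6*((y+z)*(6+b))))+((((b*2)*14)+((7+b)*2))+(((a*9)+7)+(1*(3+2)))))
Step 4: at RRR: (1*(3+2)) -> (3+2); overall: ((((13+(3*b))+((x+2)*(6+z)))+(6*((y+z)*(6+b))))+((((b*2)*14)+((7+b)*2))+(((a*9)+7)+(1*(3+2))))) -> ((((13+(3*b))+((x+2)*(6+z)))+(6*((y+z)*(6+b))))+((((b*2)*14)+((7+b)*2))+(((a*9)+7)+(3+2))))
Step 5: at RRR: (3+2) -> 5; overall: ((((13+(3*b))+((x+2)*(6+z)))+(6*((y+z)*(6+b))))+((((b*2)*14)+((7+b)*2))+(((a*9)+7)+(3+2)))) -> ((((13+(3*b))+((x+2)*(6+z)))+(6*((y+z)*(6+b))))+((((b*2)*14)+((7+b)*2))+(((a*9)+7)+5)))
Fixed point: ((((13+(3*b))+((x+2)*(6+z)))+(6*((y+z)*(6+b))))+((((b*2)*14)+((7+b)*2))+(((a*9)+7)+5)))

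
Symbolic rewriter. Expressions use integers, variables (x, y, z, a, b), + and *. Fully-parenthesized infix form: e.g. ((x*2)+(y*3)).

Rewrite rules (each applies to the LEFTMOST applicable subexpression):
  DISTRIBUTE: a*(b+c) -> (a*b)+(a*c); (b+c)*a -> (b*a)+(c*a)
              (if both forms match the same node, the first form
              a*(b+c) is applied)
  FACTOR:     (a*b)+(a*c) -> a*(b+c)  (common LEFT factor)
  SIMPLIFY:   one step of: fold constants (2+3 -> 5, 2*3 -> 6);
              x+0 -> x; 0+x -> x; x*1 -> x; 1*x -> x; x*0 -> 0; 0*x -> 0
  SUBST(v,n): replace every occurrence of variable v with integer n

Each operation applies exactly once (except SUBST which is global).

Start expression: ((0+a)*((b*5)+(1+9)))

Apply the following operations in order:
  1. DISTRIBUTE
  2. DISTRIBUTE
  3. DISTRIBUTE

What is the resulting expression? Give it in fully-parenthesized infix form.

Start: ((0+a)*((b*5)+(1+9)))
Apply DISTRIBUTE at root (target: ((0+a)*((b*5)+(1+9)))): ((0+a)*((b*5)+(1+9))) -> (((0+a)*(b*5))+((0+a)*(1+9)))
Apply DISTRIBUTE at L (target: ((0+a)*(b*5))): (((0+a)*(b*5))+((0+a)*(1+9))) -> (((0*(b*5))+(a*(b*5)))+((0+a)*(1+9)))
Apply DISTRIBUTE at R (target: ((0+a)*(1+9))): (((0*(b*5))+(a*(b*5)))+((0+a)*(1+9))) -> (((0*(b*5))+(a*(b*5)))+(((0+a)*1)+((0+a)*9)))

Answer: (((0*(b*5))+(a*(b*5)))+(((0+a)*1)+((0+a)*9)))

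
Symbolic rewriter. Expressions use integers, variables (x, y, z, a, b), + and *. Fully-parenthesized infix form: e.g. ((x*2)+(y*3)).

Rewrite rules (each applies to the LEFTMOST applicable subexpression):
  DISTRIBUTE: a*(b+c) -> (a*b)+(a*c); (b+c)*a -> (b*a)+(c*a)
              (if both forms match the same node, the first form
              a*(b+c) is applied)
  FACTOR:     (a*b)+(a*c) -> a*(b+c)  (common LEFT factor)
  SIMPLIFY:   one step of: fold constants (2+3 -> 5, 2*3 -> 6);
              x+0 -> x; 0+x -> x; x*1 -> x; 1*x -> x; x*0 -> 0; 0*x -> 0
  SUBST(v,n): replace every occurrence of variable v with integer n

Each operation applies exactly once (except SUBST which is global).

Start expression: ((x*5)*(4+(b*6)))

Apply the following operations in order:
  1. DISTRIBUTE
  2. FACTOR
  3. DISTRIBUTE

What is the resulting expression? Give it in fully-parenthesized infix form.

Answer: (((x*5)*4)+((x*5)*(b*6)))

Derivation:
Start: ((x*5)*(4+(b*6)))
Apply DISTRIBUTE at root (target: ((x*5)*(4+(b*6)))): ((x*5)*(4+(b*6))) -> (((x*5)*4)+((x*5)*(b*6)))
Apply FACTOR at root (target: (((x*5)*4)+((x*5)*(b*6)))): (((x*5)*4)+((x*5)*(b*6))) -> ((x*5)*(4+(b*6)))
Apply DISTRIBUTE at root (target: ((x*5)*(4+(b*6)))): ((x*5)*(4+(b*6))) -> (((x*5)*4)+((x*5)*(b*6)))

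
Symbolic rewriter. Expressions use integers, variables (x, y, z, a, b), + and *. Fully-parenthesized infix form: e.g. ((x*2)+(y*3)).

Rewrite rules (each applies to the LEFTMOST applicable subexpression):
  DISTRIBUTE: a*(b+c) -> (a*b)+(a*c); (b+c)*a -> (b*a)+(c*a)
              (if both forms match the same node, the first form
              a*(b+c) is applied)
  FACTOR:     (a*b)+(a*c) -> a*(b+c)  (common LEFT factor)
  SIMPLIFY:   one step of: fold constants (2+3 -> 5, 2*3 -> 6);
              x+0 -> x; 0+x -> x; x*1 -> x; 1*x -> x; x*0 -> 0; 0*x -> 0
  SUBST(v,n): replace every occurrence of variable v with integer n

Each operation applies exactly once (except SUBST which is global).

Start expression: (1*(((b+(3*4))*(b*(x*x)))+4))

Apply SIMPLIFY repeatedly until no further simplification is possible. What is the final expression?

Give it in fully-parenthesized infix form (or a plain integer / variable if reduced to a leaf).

Answer: (((b+12)*(b*(x*x)))+4)

Derivation:
Start: (1*(((b+(3*4))*(b*(x*x)))+4))
Step 1: at root: (1*(((b+(3*4))*(b*(x*x)))+4)) -> (((b+(3*4))*(b*(x*x)))+4); overall: (1*(((b+(3*4))*(b*(x*x)))+4)) -> (((b+(3*4))*(b*(x*x)))+4)
Step 2: at LLR: (3*4) -> 12; overall: (((b+(3*4))*(b*(x*x)))+4) -> (((b+12)*(b*(x*x)))+4)
Fixed point: (((b+12)*(b*(x*x)))+4)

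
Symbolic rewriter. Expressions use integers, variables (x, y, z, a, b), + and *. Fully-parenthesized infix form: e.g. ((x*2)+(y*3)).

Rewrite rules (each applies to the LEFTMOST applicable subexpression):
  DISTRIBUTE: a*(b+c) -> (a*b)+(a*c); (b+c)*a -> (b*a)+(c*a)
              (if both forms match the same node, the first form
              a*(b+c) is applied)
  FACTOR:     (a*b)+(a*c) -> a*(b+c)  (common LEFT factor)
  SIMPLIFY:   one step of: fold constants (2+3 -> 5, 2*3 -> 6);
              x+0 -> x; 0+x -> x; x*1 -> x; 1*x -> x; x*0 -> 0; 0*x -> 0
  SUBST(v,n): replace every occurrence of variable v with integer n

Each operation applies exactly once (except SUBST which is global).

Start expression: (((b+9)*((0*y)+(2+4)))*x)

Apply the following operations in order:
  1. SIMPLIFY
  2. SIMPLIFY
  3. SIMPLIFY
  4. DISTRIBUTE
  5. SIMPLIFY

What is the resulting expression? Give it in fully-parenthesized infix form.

Answer: (((b*6)+54)*x)

Derivation:
Start: (((b+9)*((0*y)+(2+4)))*x)
Apply SIMPLIFY at LRL (target: (0*y)): (((b+9)*((0*y)+(2+4)))*x) -> (((b+9)*(0+(2+4)))*x)
Apply SIMPLIFY at LR (target: (0+(2+4))): (((b+9)*(0+(2+4)))*x) -> (((b+9)*(2+4))*x)
Apply SIMPLIFY at LR (target: (2+4)): (((b+9)*(2+4))*x) -> (((b+9)*6)*x)
Apply DISTRIBUTE at L (target: ((b+9)*6)): (((b+9)*6)*x) -> (((b*6)+(9*6))*x)
Apply SIMPLIFY at LR (target: (9*6)): (((b*6)+(9*6))*x) -> (((b*6)+54)*x)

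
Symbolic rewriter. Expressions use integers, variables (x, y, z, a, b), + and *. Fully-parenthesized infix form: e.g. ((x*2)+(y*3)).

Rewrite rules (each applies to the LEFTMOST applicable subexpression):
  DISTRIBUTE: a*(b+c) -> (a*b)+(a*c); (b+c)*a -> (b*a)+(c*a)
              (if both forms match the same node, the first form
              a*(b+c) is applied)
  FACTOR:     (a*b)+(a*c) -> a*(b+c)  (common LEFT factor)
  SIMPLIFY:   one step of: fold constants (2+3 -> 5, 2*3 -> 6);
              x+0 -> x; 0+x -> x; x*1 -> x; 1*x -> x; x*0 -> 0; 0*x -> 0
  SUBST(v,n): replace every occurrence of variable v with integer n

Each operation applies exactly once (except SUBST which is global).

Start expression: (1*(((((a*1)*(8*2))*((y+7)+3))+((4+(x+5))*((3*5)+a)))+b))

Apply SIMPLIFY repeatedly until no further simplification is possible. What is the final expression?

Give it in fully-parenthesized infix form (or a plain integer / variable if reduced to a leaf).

Start: (1*(((((a*1)*(8*2))*((y+7)+3))+((4+(x+5))*((3*5)+a)))+b))
Step 1: at root: (1*(((((a*1)*(8*2))*((y+7)+3))+((4+(x+5))*((3*5)+a)))+b)) -> (((((a*1)*(8*2))*((y+7)+3))+((4+(x+5))*((3*5)+a)))+b); overall: (1*(((((a*1)*(8*2))*((y+7)+3))+((4+(x+5))*((3*5)+a)))+b)) -> (((((a*1)*(8*2))*((y+7)+3))+((4+(x+5))*((3*5)+a)))+b)
Step 2: at LLLL: (a*1) -> a; overall: (((((a*1)*(8*2))*((y+7)+3))+((4+(x+5))*((3*5)+a)))+b) -> ((((a*(8*2))*((y+7)+3))+((4+(x+5))*((3*5)+a)))+b)
Step 3: at LLLR: (8*2) -> 16; overall: ((((a*(8*2))*((y+7)+3))+((4+(x+5))*((3*5)+a)))+b) -> ((((a*16)*((y+7)+3))+((4+(x+5))*((3*5)+a)))+b)
Step 4: at LRRL: (3*5) -> 15; overall: ((((a*16)*((y+7)+3))+((4+(x+5))*((3*5)+a)))+b) -> ((((a*16)*((y+7)+3))+((4+(x+5))*(15+a)))+b)
Fixed point: ((((a*16)*((y+7)+3))+((4+(x+5))*(15+a)))+b)

Answer: ((((a*16)*((y+7)+3))+((4+(x+5))*(15+a)))+b)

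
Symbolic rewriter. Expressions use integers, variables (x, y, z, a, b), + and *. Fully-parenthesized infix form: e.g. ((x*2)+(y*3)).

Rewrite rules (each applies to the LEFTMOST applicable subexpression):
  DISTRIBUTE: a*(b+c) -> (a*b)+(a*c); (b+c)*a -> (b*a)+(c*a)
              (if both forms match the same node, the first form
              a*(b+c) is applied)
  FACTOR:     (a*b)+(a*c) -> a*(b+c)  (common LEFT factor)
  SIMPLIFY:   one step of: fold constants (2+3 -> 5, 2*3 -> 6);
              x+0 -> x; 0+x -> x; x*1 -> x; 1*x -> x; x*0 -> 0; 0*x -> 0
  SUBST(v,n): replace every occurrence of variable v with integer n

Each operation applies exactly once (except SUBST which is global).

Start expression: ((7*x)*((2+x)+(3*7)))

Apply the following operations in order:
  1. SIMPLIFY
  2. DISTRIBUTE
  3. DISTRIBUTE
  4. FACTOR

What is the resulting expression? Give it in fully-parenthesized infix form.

Start: ((7*x)*((2+x)+(3*7)))
Apply SIMPLIFY at RR (target: (3*7)): ((7*x)*((2+x)+(3*7))) -> ((7*x)*((2+x)+21))
Apply DISTRIBUTE at root (target: ((7*x)*((2+x)+21))): ((7*x)*((2+x)+21)) -> (((7*x)*(2+x))+((7*x)*21))
Apply DISTRIBUTE at L (target: ((7*x)*(2+x))): (((7*x)*(2+x))+((7*x)*21)) -> ((((7*x)*2)+((7*x)*x))+((7*x)*21))
Apply FACTOR at L (target: (((7*x)*2)+((7*x)*x))): ((((7*x)*2)+((7*x)*x))+((7*x)*21)) -> (((7*x)*(2+x))+((7*x)*21))

Answer: (((7*x)*(2+x))+((7*x)*21))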